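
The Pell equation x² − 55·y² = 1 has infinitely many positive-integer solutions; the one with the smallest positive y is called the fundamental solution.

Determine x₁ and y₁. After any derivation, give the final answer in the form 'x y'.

89 12

√55 → a₀=7, period (2,2,2,14); ℓ=4 even so k=3
k=0  a_k=7  p_k/q_k = 7/1
k=1  a_k=2  p_k/q_k = 15/2
k=2  a_k=2  p_k/q_k = 37/5
k=3  a_k=2  p_k/q_k = 89/12
fundamental: x₁=89, y₁=12  (since 7921 − 55·144 = 1)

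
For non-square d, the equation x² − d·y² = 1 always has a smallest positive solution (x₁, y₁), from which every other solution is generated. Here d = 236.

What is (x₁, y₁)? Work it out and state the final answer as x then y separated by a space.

√236 = [15; 2,1,3,5,1,6,1,5,3,1,2,30, …], period ℓ=12 (even) → k=11
k=0  a_k=15  p_k/q_k = 15/1
k=1  a_k=2  p_k/q_k = 31/2
…
k=3  a_k=3  p_k/q_k = 169/11
…
k=5  a_k=1  p_k/q_k = 1060/69
k=6  a_k=6  p_k/q_k = 7251/472
k=7  a_k=1  p_k/q_k = 8311/541
k=8  a_k=5  p_k/q_k = 48806/3177
k=9  a_k=3  p_k/q_k = 154729/10072
k=10  a_k=1  p_k/q_k = 203535/13249
k=11  a_k=2  p_k/q_k = 561799/36570
→ (561799, 36570).  Check: 561799²=315618116401, 236·36570²=315618116400, difference 1.

561799 36570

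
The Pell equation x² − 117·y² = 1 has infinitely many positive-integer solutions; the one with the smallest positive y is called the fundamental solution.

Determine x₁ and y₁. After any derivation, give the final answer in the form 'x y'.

d=117: √d = [10; 1,4,2,4,1,20] (ℓ=6, even), read p_5/q_5
i=0: a=10 ⇒ p=10, q=1
…
i=2: a=4 ⇒ p=54, q=5
…
i=4: a=4 ⇒ p=530, q=49
i=5: a=1 ⇒ p=649, q=60
(x₁, y₁) = (649, 60);  649² − 117·60² = 1 ✓

649 60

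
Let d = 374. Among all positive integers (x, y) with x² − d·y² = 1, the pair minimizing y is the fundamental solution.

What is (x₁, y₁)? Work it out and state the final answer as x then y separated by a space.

3365 174

[19; 2,1,18,1,2,38] for √374; ℓ=6 ⇒ convergent index 5
step 0: (19, 1)  from 19·(1,0) + (0,1)
…
step 2: (58, 3)  from 1·(39,2) + (19,1)
step 3: (1083, 56)  from 18·(58,3) + (39,2)
step 4: (1141, 59)  from 1·(1083,56) + (58,3)
step 5: (3365, 174)  from 2·(1141,59) + (1083,56)
(x₁, y₁) = (3365, 174);  3365² − 374·174² = 1 ✓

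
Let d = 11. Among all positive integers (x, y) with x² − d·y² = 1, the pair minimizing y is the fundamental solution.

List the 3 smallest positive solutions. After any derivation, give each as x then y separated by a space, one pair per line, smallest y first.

√11 = [3; 3,6, …], period ℓ=2 (even) → k=1
a_0=3:  p_0=3·1+0=3,  q_0=3·0+1=1
a_1=3:  p_1=3·3+1=10,  q_1=3·1+0=3
fundamental: x₁=10, y₁=3  (since 100 − 11·9 = 1)
k=2:  x_2 = 10·10+11·3·3 = 199,  y_2 = 10·3+3·10 = 60
k=3:  x_3 = 10·199+11·3·60 = 3970,  y_3 = 10·60+3·199 = 1197

10 3
199 60
3970 1197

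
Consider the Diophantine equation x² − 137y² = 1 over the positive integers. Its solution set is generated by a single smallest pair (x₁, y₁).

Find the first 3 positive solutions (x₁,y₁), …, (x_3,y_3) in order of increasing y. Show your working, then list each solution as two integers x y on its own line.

√137 → a₀=11, period (1,2,2,1,1,2,2,1,22); ℓ=9 odd so k=17
step 0: (11, 1)  from 11·(1,0) + (0,1)
…
step 7: (1229, 105)  from 2·(515,44) + (199,17)
…
step 12: (285899, 24426)  from 2·(122279,10447) + (41341,3532)
…
step 14: (694077, 59299)  from 1·(408178,34873) + (285899,24426)
step 15: (1796332, 153471)  from 2·(694077,59299) + (408178,34873)
step 16: (4286741, 366241)  from 2·(1796332,153471) + (694077,59299)
step 17: (6083073, 519712)  from 1·(4286741,366241) + (1796332,153471)
fundamental: x₁=6083073, y₁=519712  (since 37003777123329 − 137·270100562944 = 1)
(x_2, y_2) = (6083073·6083073 + 137·519712·519712, 6083073·519712 + 519712·6083073) = (74007554246657, 6322892069952)
(x_3, y_3) = (6083073·74007554246657 + 137·519712·6322892069952, 6083073·6322892069952 + 519712·74007554246657) = (900386710067742990849, 76925228065277725280)

6083073 519712
74007554246657 6322892069952
900386710067742990849 76925228065277725280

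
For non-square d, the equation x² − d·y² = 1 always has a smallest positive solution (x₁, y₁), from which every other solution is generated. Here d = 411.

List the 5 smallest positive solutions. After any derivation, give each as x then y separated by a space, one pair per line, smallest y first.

√411 = [20; 3,1,1,1,19,1,1,1,3,40, …], period ℓ=10 (even) → k=9
step 0: (20, 1)  from 20·(1,0) + (0,1)
step 1: (61, 3)  from 3·(20,1) + (1,0)
…
step 5: (4379, 216)  from 19·(223,11) + (142,7)
step 6: (4602, 227)  from 1·(4379,216) + (223,11)
step 7: (8981, 443)  from 1·(4602,227) + (4379,216)
step 8: (13583, 670)  from 1·(8981,443) + (4602,227)
step 9: (49730, 2453)  from 3·(13583,670) + (8981,443)
fundamental: x₁=49730, y₁=2453  (since 2473072900 − 411·6017209 = 1)
n=2: (49730,2453)∘(49730,2453) = (49730·49730+411·2453·2453, 49730·2453+2453·49730) = (4946145799,243975380)
n=3: (4946145799,243975380)∘(49730,2453) = (49730·4946145799+411·2453·243975380, 49730·243975380+2453·4946145799) = (491943661118810,24265791292347)
n=4: (491943661118810,24265791292347)∘(49730,2453) = (49730·491943661118810+411·2453·24265791292347, 49730·24265791292347+2453·491943661118810) = (48928716529930696801,2413475601692857240)
n=5: (48928716529930696801,2413475601692857240)∘(49730,2453) = (49730·48928716529930696801+411·2453·2413475601692857240, 49730·2413475601692857240+2453·48928716529930696801) = (4866450145574963442708650,240044283320105789798053)

49730 2453
4946145799 243975380
491943661118810 24265791292347
48928716529930696801 2413475601692857240
4866450145574963442708650 240044283320105789798053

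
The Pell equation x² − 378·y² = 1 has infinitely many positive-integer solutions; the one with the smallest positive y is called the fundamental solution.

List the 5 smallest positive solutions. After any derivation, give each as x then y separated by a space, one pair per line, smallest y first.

√378 = [19; 2,3,1,4,1,3,2,38, …], period ℓ=8 (even) → k=7
step 0: (19, 1)  from 19·(1,0) + (0,1)
…
step 3: (175, 9)  from 1·(136,7) + (39,2)
…
step 6: (3869, 199)  from 3·(1011,52) + (836,43)
step 7: (8749, 450)  from 2·(3869,199) + (1011,52)
(x₁, y₁) = (8749, 450);  8749² − 378·450² = 1 ✓
k=2:  x_2 = 8749·8749+378·450·450 = 153090001,  y_2 = 8749·450+450·8749 = 7874100
k=3:  x_3 = 8749·153090001+378·450·7874100 = 2678768828749,  y_3 = 8749·7874100+450·153090001 = 137781001350
k=4:  x_4 = 8749·2678768828749+378·450·137781001350 = 46873096812360001,  y_4 = 8749·137781001350+450·2678768828749 = 2410891953748200
k=5:  x_5 = 8749·46873096812360001+378·450·2410891953748200 = 820185445343906468749,  y_5 = 8749·2410891953748200+450·46873096812360001 = 42185787268905002250

8749 450
153090001 7874100
2678768828749 137781001350
46873096812360001 2410891953748200
820185445343906468749 42185787268905002250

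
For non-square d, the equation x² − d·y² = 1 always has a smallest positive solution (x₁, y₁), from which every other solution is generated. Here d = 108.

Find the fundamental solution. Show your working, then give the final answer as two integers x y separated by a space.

d=108: √d = [10; 2,1,1,4,1,1,2,20] (ℓ=8, even), read p_7/q_7
a_0=10:  p_0=10·1+0=10,  q_0=10·0+1=1
…
a_4=4:  p_4=4·52+31=239,  q_4=4·5+3=23
…
a_6=1:  p_6=1·291+239=530,  q_6=1·28+23=51
a_7=2:  p_7=2·530+291=1351,  q_7=2·51+28=130
fundamental: x₁=1351, y₁=130  (since 1825201 − 108·16900 = 1)

1351 130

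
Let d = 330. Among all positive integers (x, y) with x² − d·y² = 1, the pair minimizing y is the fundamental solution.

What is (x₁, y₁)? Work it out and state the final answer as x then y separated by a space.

109 6

√330 → a₀=18, period (6,36); ℓ=2 even so k=1
a_0=18:  p_0=18·1+0=18,  q_0=18·0+1=1
a_1=6:  p_1=6·18+1=109,  q_1=6·1+0=6
fundamental: x₁=109, y₁=6  (since 11881 − 330·36 = 1)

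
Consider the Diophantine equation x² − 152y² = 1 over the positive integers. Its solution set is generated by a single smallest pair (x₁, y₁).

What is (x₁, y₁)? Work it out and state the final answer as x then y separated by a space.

37 3

√152 → a₀=12, period (3,24); ℓ=2 even so k=1
k=0  a_k=12  p_k/q_k = 12/1
k=1  a_k=3  p_k/q_k = 37/3
→ (37, 3).  Check: 37²=1369, 152·3²=1368, difference 1.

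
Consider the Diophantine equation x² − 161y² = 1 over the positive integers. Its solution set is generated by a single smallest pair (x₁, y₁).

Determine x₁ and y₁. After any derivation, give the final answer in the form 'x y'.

√161 → a₀=12, period (1,2,4,1,2,1,4,2,1,24); ℓ=10 even so k=9
step 0: (12, 1)  from 12·(1,0) + (0,1)
step 1: (13, 1)  from 1·(12,1) + (1,0)
…
step 3: (165, 13)  from 4·(38,3) + (13,1)
…
step 6: (774, 61)  from 1·(571,45) + (203,16)
…
step 8: (8108, 639)  from 2·(3667,289) + (774,61)
step 9: (11775, 928)  from 1·(8108,639) + (3667,289)
fundamental: x₁=11775, y₁=928  (since 138650625 − 161·861184 = 1)

11775 928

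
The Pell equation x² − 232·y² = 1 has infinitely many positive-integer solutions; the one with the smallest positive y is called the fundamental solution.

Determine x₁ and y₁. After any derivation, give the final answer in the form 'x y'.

√232 = [15; 4,3,7,3,4,30, …], period ℓ=6 (even) → k=5
step 0: (15, 1)  from 15·(1,0) + (0,1)
…
step 3: (1447, 95)  from 7·(198,13) + (61,4)
step 4: (4539, 298)  from 3·(1447,95) + (198,13)
step 5: (19603, 1287)  from 4·(4539,298) + (1447,95)
(x₁, y₁) = (19603, 1287);  19603² − 232·1287² = 1 ✓

19603 1287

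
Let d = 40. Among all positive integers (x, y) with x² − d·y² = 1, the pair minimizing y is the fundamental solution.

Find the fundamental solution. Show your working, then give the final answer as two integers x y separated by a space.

19 3

√40 → a₀=6, period (3,12); ℓ=2 even so k=1
a_0=6:  p_0=6·1+0=6,  q_0=6·0+1=1
a_1=3:  p_1=3·6+1=19,  q_1=3·1+0=3
(x₁, y₁) = (19, 3);  19² − 40·3² = 1 ✓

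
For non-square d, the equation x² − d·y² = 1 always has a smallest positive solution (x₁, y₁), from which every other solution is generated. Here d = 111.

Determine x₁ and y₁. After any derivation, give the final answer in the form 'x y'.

d=111: √d = [10; 1,1,6,1,1,20] (ℓ=6, even), read p_5/q_5
a_0=10:  p_0=10·1+0=10,  q_0=10·0+1=1
…
a_2=1:  p_2=1·11+10=21,  q_2=1·1+1=2
…
a_4=1:  p_4=1·137+21=158,  q_4=1·13+2=15
a_5=1:  p_5=1·158+137=295,  q_5=1·15+13=28
(x₁, y₁) = (295, 28);  295² − 111·28² = 1 ✓

295 28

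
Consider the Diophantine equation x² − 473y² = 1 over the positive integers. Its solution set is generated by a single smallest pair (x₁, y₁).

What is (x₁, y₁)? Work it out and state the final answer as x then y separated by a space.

87 4

d=473: √d = [21; 1,2,1,42] (ℓ=4, even), read p_3/q_3
i=0: a=21 ⇒ p=21, q=1
…
i=2: a=2 ⇒ p=65, q=3
i=3: a=1 ⇒ p=87, q=4
→ (87, 4).  Check: 87²=7569, 473·4²=7568, difference 1.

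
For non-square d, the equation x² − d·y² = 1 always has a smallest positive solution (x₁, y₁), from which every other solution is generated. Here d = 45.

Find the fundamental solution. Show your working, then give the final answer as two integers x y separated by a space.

√45 → a₀=6, period (1,2,2,2,1,12); ℓ=6 even so k=5
step 0: (6, 1)  from 6·(1,0) + (0,1)
step 1: (7, 1)  from 1·(6,1) + (1,0)
step 2: (20, 3)  from 2·(7,1) + (6,1)
step 3: (47, 7)  from 2·(20,3) + (7,1)
step 4: (114, 17)  from 2·(47,7) + (20,3)
step 5: (161, 24)  from 1·(114,17) + (47,7)
(x₁, y₁) = (161, 24);  161² − 45·24² = 1 ✓

161 24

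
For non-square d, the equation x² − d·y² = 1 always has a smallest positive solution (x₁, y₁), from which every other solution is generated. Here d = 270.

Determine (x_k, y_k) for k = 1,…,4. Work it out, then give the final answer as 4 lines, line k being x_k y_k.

d=270: √d = [16; 2,3,6,3,2,32] (ℓ=6, even), read p_5/q_5
i=0: a=16 ⇒ p=16, q=1
…
i=2: a=3 ⇒ p=115, q=7
i=3: a=6 ⇒ p=723, q=44
i=4: a=3 ⇒ p=2284, q=139
i=5: a=2 ⇒ p=5291, q=322
fundamental: x₁=5291, y₁=322  (since 27994681 − 270·103684 = 1)
n=2: (5291,322)∘(5291,322) = (5291·5291+270·322·322, 5291·322+322·5291) = (55989361,3407404)
n=3: (55989361,3407404)∘(5291,322) = (5291·55989361+270·322·3407404, 5291·3407404+322·55989361) = (592479412811,36057148806)
n=4: (592479412811,36057148806)∘(5291,322) = (5291·592479412811+270·322·36057148806, 5291·36057148806+322·592479412811) = (6269617090376641,381556745257688)

5291 322
55989361 3407404
592479412811 36057148806
6269617090376641 381556745257688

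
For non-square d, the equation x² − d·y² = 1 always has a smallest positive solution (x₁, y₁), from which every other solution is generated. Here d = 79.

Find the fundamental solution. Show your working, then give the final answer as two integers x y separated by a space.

80 9

√79 = [8; 1,7,1,16, …], period ℓ=4 (even) → k=3
a_0=8:  p_0=8·1+0=8,  q_0=8·0+1=1
…
a_2=7:  p_2=7·9+8=71,  q_2=7·1+1=8
a_3=1:  p_3=1·71+9=80,  q_3=1·8+1=9
fundamental: x₁=80, y₁=9  (since 6400 − 79·81 = 1)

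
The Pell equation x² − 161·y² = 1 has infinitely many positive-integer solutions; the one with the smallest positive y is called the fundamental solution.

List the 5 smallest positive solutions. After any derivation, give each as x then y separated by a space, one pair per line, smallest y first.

11775 928
277301249 21854400
6530444402175 514671119072
153791965393920001 12120504832291200
3621800778496371621375 285437888285786640928

d=161: √d = [12; 1,2,4,1,2,1,4,2,1,24] (ℓ=10, even), read p_9/q_9
i=0: a=12 ⇒ p=12, q=1
i=1: a=1 ⇒ p=13, q=1
…
i=3: a=4 ⇒ p=165, q=13
i=4: a=1 ⇒ p=203, q=16
i=5: a=2 ⇒ p=571, q=45
i=6: a=1 ⇒ p=774, q=61
…
i=8: a=2 ⇒ p=8108, q=639
i=9: a=1 ⇒ p=11775, q=928
→ (11775, 928).  Check: 11775²=138650625, 161·928²=138650624, difference 1.
(11775+928√161)^2 = 277301249 + 21854400√161
(11775+928√161)^3 = 6530444402175 + 514671119072√161
(11775+928√161)^4 = 153791965393920001 + 12120504832291200√161
(11775+928√161)^5 = 3621800778496371621375 + 285437888285786640928√161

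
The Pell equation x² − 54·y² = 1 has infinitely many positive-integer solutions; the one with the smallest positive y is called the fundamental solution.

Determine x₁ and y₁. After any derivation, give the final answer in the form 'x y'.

485 66

√54 = [7; 2,1,6,1,2,14, …], period ℓ=6 (even) → k=5
a_0=7:  p_0=7·1+0=7,  q_0=7·0+1=1
a_1=2:  p_1=2·7+1=15,  q_1=2·1+0=2
a_2=1:  p_2=1·15+7=22,  q_2=1·2+1=3
…
a_4=1:  p_4=1·147+22=169,  q_4=1·20+3=23
a_5=2:  p_5=2·169+147=485,  q_5=2·23+20=66
→ (485, 66).  Check: 485²=235225, 54·66²=235224, difference 1.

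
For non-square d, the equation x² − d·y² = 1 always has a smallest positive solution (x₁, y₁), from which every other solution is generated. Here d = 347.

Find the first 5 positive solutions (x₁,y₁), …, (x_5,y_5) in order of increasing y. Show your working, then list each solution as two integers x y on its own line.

641602 34443
823306252807 44197395372
1056469876826312026 56714274530897445
1355666371822207590758497 72775983935101527618408
1739596510986687599414840072362 93386433689401306371520721787

d=347: √d = [18; 1,1,1,2,4,…,1,1,36] (ℓ=14, even), read p_13/q_13
i=0: a=18 ⇒ p=18, q=1
i=1: a=1 ⇒ p=19, q=1
i=2: a=1 ⇒ p=37, q=2
i=3: a=1 ⇒ p=56, q=3
i=4: a=2 ⇒ p=149, q=8
i=5: a=4 ⇒ p=652, q=35
i=6: a=1 ⇒ p=801, q=43
…
i=10: a=2 ⇒ p=164168, q=8813
i=11: a=1 ⇒ p=238717, q=12815
i=12: a=1 ⇒ p=402885, q=21628
i=13: a=1 ⇒ p=641602, q=34443
fundamental: x₁=641602, y₁=34443  (since 411653126404 − 347·1186320249 = 1)
(641602+34443√347)^2 = 823306252807 + 44197395372√347
(641602+34443√347)^3 = 1056469876826312026 + 56714274530897445√347
(641602+34443√347)^4 = 1355666371822207590758497 + 72775983935101527618408√347
(641602+34443√347)^5 = 1739596510986687599414840072362 + 93386433689401306371520721787√347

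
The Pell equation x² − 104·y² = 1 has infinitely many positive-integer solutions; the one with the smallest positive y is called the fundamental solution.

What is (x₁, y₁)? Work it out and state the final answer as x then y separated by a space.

d=104: √d = [10; 5,20] (ℓ=2, even), read p_1/q_1
a_0=10:  p_0=10·1+0=10,  q_0=10·0+1=1
a_1=5:  p_1=5·10+1=51,  q_1=5·1+0=5
(x₁, y₁) = (51, 5);  51² − 104·5² = 1 ✓

51 5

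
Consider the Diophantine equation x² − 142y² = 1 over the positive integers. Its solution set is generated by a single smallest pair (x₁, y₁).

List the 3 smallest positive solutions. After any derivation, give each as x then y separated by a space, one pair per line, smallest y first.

143 12
40897 3432
11696399 981540

√142 = [11; 1,10,1,22, …], period ℓ=4 (even) → k=3
step 0: (11, 1)  from 11·(1,0) + (0,1)
…
step 2: (131, 11)  from 10·(12,1) + (11,1)
step 3: (143, 12)  from 1·(131,11) + (12,1)
→ (143, 12).  Check: 143²=20449, 142·12²=20448, difference 1.
(x_2, y_2) = (143·143 + 142·12·12, 143·12 + 12·143) = (40897, 3432)
(x_3, y_3) = (143·40897 + 142·12·3432, 143·3432 + 12·40897) = (11696399, 981540)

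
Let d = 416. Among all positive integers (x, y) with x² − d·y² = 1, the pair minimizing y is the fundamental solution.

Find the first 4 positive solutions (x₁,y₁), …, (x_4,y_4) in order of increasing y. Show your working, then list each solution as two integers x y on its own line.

√416 = [20; 2,1,1,9,1,1,2,40, …], period ℓ=8 (even) → k=7
i=0: a=20 ⇒ p=20, q=1
…
i=3: a=1 ⇒ p=102, q=5
…
i=5: a=1 ⇒ p=1081, q=53
i=6: a=1 ⇒ p=2060, q=101
i=7: a=2 ⇒ p=5201, q=255
→ (5201, 255).  Check: 5201²=27050401, 416·255²=27050400, difference 1.
n=2: (5201,255)∘(5201,255) = (5201·5201+416·255·255, 5201·255+255·5201) = (54100801,2652510)
n=3: (54100801,2652510)∘(5201,255) = (5201·54100801+416·255·2652510, 5201·2652510+255·54100801) = (562756526801,27591408765)
n=4: (562756526801,27591408765)∘(5201,255) = (5201·562756526801+416·255·27591408765, 5201·27591408765+255·562756526801) = (5853793337683201,287005831321020)

5201 255
54100801 2652510
562756526801 27591408765
5853793337683201 287005831321020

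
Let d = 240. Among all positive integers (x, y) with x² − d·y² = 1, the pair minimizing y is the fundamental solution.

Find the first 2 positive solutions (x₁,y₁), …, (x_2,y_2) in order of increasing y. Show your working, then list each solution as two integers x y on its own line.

31 2
1921 124

√240 → a₀=15, period (2,30); ℓ=2 even so k=1
k=0  a_k=15  p_k/q_k = 15/1
k=1  a_k=2  p_k/q_k = 31/2
(x₁, y₁) = (31, 2);  31² − 240·2² = 1 ✓
k=2:  x_2 = 31·31+240·2·2 = 1921,  y_2 = 31·2+2·31 = 124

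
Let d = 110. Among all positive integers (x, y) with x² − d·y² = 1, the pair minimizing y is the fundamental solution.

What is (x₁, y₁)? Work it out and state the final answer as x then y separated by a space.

[10; 2,20] for √110; ℓ=2 ⇒ convergent index 1
i=0: a=10 ⇒ p=10, q=1
i=1: a=2 ⇒ p=21, q=2
(x₁, y₁) = (21, 2);  21² − 110·2² = 1 ✓

21 2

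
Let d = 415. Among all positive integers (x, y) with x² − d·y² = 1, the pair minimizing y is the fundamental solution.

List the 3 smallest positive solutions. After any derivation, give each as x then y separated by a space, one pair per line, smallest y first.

18412804 903849
678062702284831 33284788965192
24970071273761872339444 1225732590794885332887

d=415: √d = [20; 2,1,2,4,6,…,1,2,40] (ℓ=16, even), read p_15/q_15
a_0=20:  p_0=20·1+0=20,  q_0=20·0+1=1
a_1=2:  p_1=2·20+1=41,  q_1=2·1+0=2
…
a_5=6:  p_5=6·713+163=4441,  q_5=6·35+8=218
…
a_7=1:  p_7=1·5154+4441=9595,  q_7=1·253+218=471
a_8=3:  p_8=3·9595+5154=33939,  q_8=3·471+253=1666
a_9=1:  p_9=1·33939+9595=43534,  q_9=1·1666+471=2137
a_10=1:  p_10=1·43534+33939=77473,  q_10=1·2137+1666=3803
…
a_12=4:  p_12=4·508372+77473=2110961,  q_12=4·24955+3803=103623
…
a_14=1:  p_14=1·4730294+2110961=6841255,  q_14=1·232201+103623=335824
a_15=2:  p_15=2·6841255+4730294=18412804,  q_15=2·335824+232201=903849
→ (18412804, 903849).  Check: 18412804²=339031351142416, 415·903849²=339031351142415, difference 1.
(18412804+903849√415)^2 = 678062702284831 + 33284788965192√415
(18412804+903849√415)^3 = 24970071273761872339444 + 1225732590794885332887√415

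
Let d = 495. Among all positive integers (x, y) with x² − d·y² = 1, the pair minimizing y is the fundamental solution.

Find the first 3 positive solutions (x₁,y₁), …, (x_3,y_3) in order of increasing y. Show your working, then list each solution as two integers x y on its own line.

√495 → a₀=22, period (4,44); ℓ=2 even so k=1
step 0: (22, 1)  from 22·(1,0) + (0,1)
step 1: (89, 4)  from 4·(22,1) + (1,0)
(x₁, y₁) = (89, 4);  89² − 495·4² = 1 ✓
n=2: (89,4)∘(89,4) = (89·89+495·4·4, 89·4+4·89) = (15841,712)
n=3: (15841,712)∘(89,4) = (89·15841+495·4·712, 89·712+4·15841) = (2819609,126732)

89 4
15841 712
2819609 126732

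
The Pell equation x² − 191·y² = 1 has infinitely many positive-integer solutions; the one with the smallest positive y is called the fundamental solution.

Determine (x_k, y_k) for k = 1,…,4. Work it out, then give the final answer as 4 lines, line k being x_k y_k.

8994000 650783
161784071999999 11706284604000
2910171887135973018000 210572647456751349217
52348171905801720863712000001 3787780782452031563430792000

d=191: √d = [13; 1,4,1,1,3,…,4,1,26] (ℓ=16, even), read p_15/q_15
a_0=13:  p_0=13·1+0=13,  q_0=13·0+1=1
…
a_2=4:  p_2=4·14+13=69,  q_2=4·1+1=5
…
a_4=1:  p_4=1·83+69=152,  q_4=1·6+5=11
a_5=3:  p_5=3·152+83=539,  q_5=3·11+6=39
…
a_9=2:  p_9=2·40217+2999=83433,  q_9=2·2910+217=6037
a_10=2:  p_10=2·83433+40217=207083,  q_10=2·6037+2910=14984
…
a_12=1:  p_12=1·704682+207083=911765,  q_12=1·50989+14984=65973
a_13=1:  p_13=1·911765+704682=1616447,  q_13=1·65973+50989=116962
a_14=4:  p_14=4·1616447+911765=7377553,  q_14=4·116962+65973=533821
a_15=1:  p_15=1·7377553+1616447=8994000,  q_15=1·533821+116962=650783
→ (8994000, 650783).  Check: 8994000²=80892036000000, 191·650783²=80892035999999, difference 1.
(8994000+650783√191)^2 = 161784071999999 + 11706284604000√191
(8994000+650783√191)^3 = 2910171887135973018000 + 210572647456751349217√191
(8994000+650783√191)^4 = 52348171905801720863712000001 + 3787780782452031563430792000√191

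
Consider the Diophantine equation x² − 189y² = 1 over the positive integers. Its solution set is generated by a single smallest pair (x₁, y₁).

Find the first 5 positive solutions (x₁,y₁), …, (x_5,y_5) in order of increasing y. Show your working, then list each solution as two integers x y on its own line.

55 4
6049 440
665335 48396
73180801 5323120
8049222775 585494804

√189 = [13; 1,2,1,26, …], period ℓ=4 (even) → k=3
a_0=13:  p_0=13·1+0=13,  q_0=13·0+1=1
…
a_2=2:  p_2=2·14+13=41,  q_2=2·1+1=3
a_3=1:  p_3=1·41+14=55,  q_3=1·3+1=4
fundamental: x₁=55, y₁=4  (since 3025 − 189·16 = 1)
(55+4√189)^2 = 6049 + 440√189
(55+4√189)^3 = 665335 + 48396√189
(55+4√189)^4 = 73180801 + 5323120√189
(55+4√189)^5 = 8049222775 + 585494804√189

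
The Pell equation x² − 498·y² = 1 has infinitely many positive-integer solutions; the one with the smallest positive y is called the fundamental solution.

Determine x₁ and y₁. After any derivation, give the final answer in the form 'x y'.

d=498: √d = [22; 3,6,22,6,3,44] (ℓ=6, even), read p_5/q_5
a_0=22:  p_0=22·1+0=22,  q_0=22·0+1=1
a_1=3:  p_1=3·22+1=67,  q_1=3·1+0=3
a_2=6:  p_2=6·67+22=424,  q_2=6·3+1=19
a_3=22:  p_3=22·424+67=9395,  q_3=22·19+3=421
a_4=6:  p_4=6·9395+424=56794,  q_4=6·421+19=2545
a_5=3:  p_5=3·56794+9395=179777,  q_5=3·2545+421=8056
(x₁, y₁) = (179777, 8056);  179777² − 498·8056² = 1 ✓

179777 8056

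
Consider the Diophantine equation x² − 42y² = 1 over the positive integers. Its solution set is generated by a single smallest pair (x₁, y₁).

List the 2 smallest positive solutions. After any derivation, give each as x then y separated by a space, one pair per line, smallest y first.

13 2
337 52

[6; 2,12] for √42; ℓ=2 ⇒ convergent index 1
step 0: (6, 1)  from 6·(1,0) + (0,1)
step 1: (13, 2)  from 2·(6,1) + (1,0)
→ (13, 2).  Check: 13²=169, 42·2²=168, difference 1.
n=2: (13,2)∘(13,2) = (13·13+42·2·2, 13·2+2·13) = (337,52)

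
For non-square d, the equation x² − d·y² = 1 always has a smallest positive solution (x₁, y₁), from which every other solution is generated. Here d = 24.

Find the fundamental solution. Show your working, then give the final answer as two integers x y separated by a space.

d=24: √d = [4; 1,8] (ℓ=2, even), read p_1/q_1
k=0  a_k=4  p_k/q_k = 4/1
k=1  a_k=1  p_k/q_k = 5/1
fundamental: x₁=5, y₁=1  (since 25 − 24·1 = 1)

5 1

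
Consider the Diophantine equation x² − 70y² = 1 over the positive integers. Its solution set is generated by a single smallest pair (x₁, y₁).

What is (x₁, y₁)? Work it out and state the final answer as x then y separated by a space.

251 30

[8; 2,1,2,1,2,16] for √70; ℓ=6 ⇒ convergent index 5
k=0  a_k=8  p_k/q_k = 8/1
k=1  a_k=2  p_k/q_k = 17/2
k=2  a_k=1  p_k/q_k = 25/3
…
k=4  a_k=1  p_k/q_k = 92/11
k=5  a_k=2  p_k/q_k = 251/30
(x₁, y₁) = (251, 30);  251² − 70·30² = 1 ✓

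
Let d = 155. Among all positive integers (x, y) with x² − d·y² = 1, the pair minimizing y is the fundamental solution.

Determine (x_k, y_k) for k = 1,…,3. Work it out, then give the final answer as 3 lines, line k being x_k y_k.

√155 = [12; 2,4,2,24, …], period ℓ=4 (even) → k=3
step 0: (12, 1)  from 12·(1,0) + (0,1)
step 1: (25, 2)  from 2·(12,1) + (1,0)
step 2: (112, 9)  from 4·(25,2) + (12,1)
step 3: (249, 20)  from 2·(112,9) + (25,2)
→ (249, 20).  Check: 249²=62001, 155·20²=62000, difference 1.
n=2: (249,20)∘(249,20) = (249·249+155·20·20, 249·20+20·249) = (124001,9960)
n=3: (124001,9960)∘(249,20) = (249·124001+155·20·9960, 249·9960+20·124001) = (61752249,4960060)

249 20
124001 9960
61752249 4960060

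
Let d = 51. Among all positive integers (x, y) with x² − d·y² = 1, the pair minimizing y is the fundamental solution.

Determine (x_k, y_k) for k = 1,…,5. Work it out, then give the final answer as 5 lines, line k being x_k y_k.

50 7
4999 700
499850 69993
49980001 6998600
4997500250 699790007

[7; 7,14] for √51; ℓ=2 ⇒ convergent index 1
i=0: a=7 ⇒ p=7, q=1
i=1: a=7 ⇒ p=50, q=7
→ (50, 7).  Check: 50²=2500, 51·7²=2499, difference 1.
(50+7√51)^2 = 4999 + 700√51
(50+7√51)^3 = 499850 + 69993√51
(50+7√51)^4 = 49980001 + 6998600√51
(50+7√51)^5 = 4997500250 + 699790007√51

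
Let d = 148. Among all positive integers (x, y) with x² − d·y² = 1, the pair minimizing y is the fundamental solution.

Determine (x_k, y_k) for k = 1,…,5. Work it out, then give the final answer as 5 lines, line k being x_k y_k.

73 6
10657 876
1555849 127890
227143297 18671064
33161365513 2725847454

√148 = [12; 6,24, …], period ℓ=2 (even) → k=1
i=0: a=12 ⇒ p=12, q=1
i=1: a=6 ⇒ p=73, q=6
(x₁, y₁) = (73, 6);  73² − 148·6² = 1 ✓
(x_2, y_2) = (73·73 + 148·6·6, 73·6 + 6·73) = (10657, 876)
(x_3, y_3) = (73·10657 + 148·6·876, 73·876 + 6·10657) = (1555849, 127890)
(x_4, y_4) = (73·1555849 + 148·6·127890, 73·127890 + 6·1555849) = (227143297, 18671064)
(x_5, y_5) = (73·227143297 + 148·6·18671064, 73·18671064 + 6·227143297) = (33161365513, 2725847454)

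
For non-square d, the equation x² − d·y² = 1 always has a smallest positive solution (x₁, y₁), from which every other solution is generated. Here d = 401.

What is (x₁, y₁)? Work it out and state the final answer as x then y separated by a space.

801 40

[20; 40] for √401; ℓ=1 ⇒ convergent index 1
i=0: a=20 ⇒ p=20, q=1
i=1: a=40 ⇒ p=801, q=40
(x₁, y₁) = (801, 40);  801² − 401·40² = 1 ✓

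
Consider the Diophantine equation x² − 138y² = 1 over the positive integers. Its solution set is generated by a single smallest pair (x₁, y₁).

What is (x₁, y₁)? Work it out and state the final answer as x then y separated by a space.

√138 = [11; 1,2,1,22, …], period ℓ=4 (even) → k=3
step 0: (11, 1)  from 11·(1,0) + (0,1)
…
step 2: (35, 3)  from 2·(12,1) + (11,1)
step 3: (47, 4)  from 1·(35,3) + (12,1)
→ (47, 4).  Check: 47²=2209, 138·4²=2208, difference 1.

47 4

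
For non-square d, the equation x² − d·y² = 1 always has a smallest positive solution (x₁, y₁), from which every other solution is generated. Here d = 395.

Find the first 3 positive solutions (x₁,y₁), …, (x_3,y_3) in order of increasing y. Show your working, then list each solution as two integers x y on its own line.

√395 = [19; 1,6,1,38, …], period ℓ=4 (even) → k=3
a_0=19:  p_0=19·1+0=19,  q_0=19·0+1=1
…
a_2=6:  p_2=6·20+19=139,  q_2=6·1+1=7
a_3=1:  p_3=1·139+20=159,  q_3=1·7+1=8
→ (159, 8).  Check: 159²=25281, 395·8²=25280, difference 1.
n=2: (159,8)∘(159,8) = (159·159+395·8·8, 159·8+8·159) = (50561,2544)
n=3: (50561,2544)∘(159,8) = (159·50561+395·8·2544, 159·2544+8·50561) = (16078239,808984)

159 8
50561 2544
16078239 808984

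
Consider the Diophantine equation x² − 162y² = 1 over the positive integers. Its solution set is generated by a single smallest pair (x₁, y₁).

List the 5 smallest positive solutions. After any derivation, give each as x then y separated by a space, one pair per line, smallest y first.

19601 1540
768398401 60371080
30122754096401 2366667076620
1180872205318713601 92778082677286160
46292552162781456490001 3637086394748304967700

[12; 1,2,1,2,12,2,1,2,1,24] for √162; ℓ=10 ⇒ convergent index 9
step 0: (12, 1)  from 12·(1,0) + (0,1)
step 1: (13, 1)  from 1·(12,1) + (1,0)
step 2: (38, 3)  from 2·(13,1) + (12,1)
step 3: (51, 4)  from 1·(38,3) + (13,1)
step 4: (140, 11)  from 2·(51,4) + (38,3)
…
step 8: (14268, 1121)  from 2·(5333,419) + (3602,283)
step 9: (19601, 1540)  from 1·(14268,1121) + (5333,419)
fundamental: x₁=19601, y₁=1540  (since 384199201 − 162·2371600 = 1)
k=2:  x_2 = 19601·19601+162·1540·1540 = 768398401,  y_2 = 19601·1540+1540·19601 = 60371080
k=3:  x_3 = 19601·768398401+162·1540·60371080 = 30122754096401,  y_3 = 19601·60371080+1540·768398401 = 2366667076620
k=4:  x_4 = 19601·30122754096401+162·1540·2366667076620 = 1180872205318713601,  y_4 = 19601·2366667076620+1540·30122754096401 = 92778082677286160
k=5:  x_5 = 19601·1180872205318713601+162·1540·92778082677286160 = 46292552162781456490001,  y_5 = 19601·92778082677286160+1540·1180872205318713601 = 3637086394748304967700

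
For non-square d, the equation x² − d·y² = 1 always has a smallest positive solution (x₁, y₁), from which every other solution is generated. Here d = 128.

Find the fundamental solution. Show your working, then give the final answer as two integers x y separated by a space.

d=128: √d = [11; 3,5,3,22] (ℓ=4, even), read p_3/q_3
step 0: (11, 1)  from 11·(1,0) + (0,1)
step 1: (34, 3)  from 3·(11,1) + (1,0)
step 2: (181, 16)  from 5·(34,3) + (11,1)
step 3: (577, 51)  from 3·(181,16) + (34,3)
fundamental: x₁=577, y₁=51  (since 332929 − 128·2601 = 1)

577 51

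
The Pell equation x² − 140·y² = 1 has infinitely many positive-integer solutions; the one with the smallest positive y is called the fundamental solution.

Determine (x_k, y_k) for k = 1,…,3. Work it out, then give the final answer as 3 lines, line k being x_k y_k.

71 6
10081 852
1431431 120978

√140 → a₀=11, period (1,4,1,22); ℓ=4 even so k=3
step 0: (11, 1)  from 11·(1,0) + (0,1)
…
step 2: (59, 5)  from 4·(12,1) + (11,1)
step 3: (71, 6)  from 1·(59,5) + (12,1)
(x₁, y₁) = (71, 6);  71² − 140·6² = 1 ✓
(x_2, y_2) = (71·71 + 140·6·6, 71·6 + 6·71) = (10081, 852)
(x_3, y_3) = (71·10081 + 140·6·852, 71·852 + 6·10081) = (1431431, 120978)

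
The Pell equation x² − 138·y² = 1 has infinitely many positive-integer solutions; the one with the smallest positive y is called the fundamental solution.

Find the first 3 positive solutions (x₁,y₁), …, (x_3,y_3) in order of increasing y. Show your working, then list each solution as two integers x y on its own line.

47 4
4417 376
415151 35340

d=138: √d = [11; 1,2,1,22] (ℓ=4, even), read p_3/q_3
a_0=11:  p_0=11·1+0=11,  q_0=11·0+1=1
a_1=1:  p_1=1·11+1=12,  q_1=1·1+0=1
a_2=2:  p_2=2·12+11=35,  q_2=2·1+1=3
a_3=1:  p_3=1·35+12=47,  q_3=1·3+1=4
fundamental: x₁=47, y₁=4  (since 2209 − 138·16 = 1)
(47+4√138)^2 = 4417 + 376√138
(47+4√138)^3 = 415151 + 35340√138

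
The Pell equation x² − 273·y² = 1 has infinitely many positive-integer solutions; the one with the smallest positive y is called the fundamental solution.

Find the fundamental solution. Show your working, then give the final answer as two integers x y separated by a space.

727 44

d=273: √d = [16; 1,1,10,1,1,32] (ℓ=6, even), read p_5/q_5
k=0  a_k=16  p_k/q_k = 16/1
…
k=2  a_k=1  p_k/q_k = 33/2
…
k=4  a_k=1  p_k/q_k = 380/23
k=5  a_k=1  p_k/q_k = 727/44
(x₁, y₁) = (727, 44);  727² − 273·44² = 1 ✓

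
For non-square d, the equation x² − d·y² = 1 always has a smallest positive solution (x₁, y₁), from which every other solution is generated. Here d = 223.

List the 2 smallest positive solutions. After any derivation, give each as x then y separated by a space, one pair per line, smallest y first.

√223 → a₀=14, period (1,13,1,28); ℓ=4 even so k=3
a_0=14:  p_0=14·1+0=14,  q_0=14·0+1=1
a_1=1:  p_1=1·14+1=15,  q_1=1·1+0=1
a_2=13:  p_2=13·15+14=209,  q_2=13·1+1=14
a_3=1:  p_3=1·209+15=224,  q_3=1·14+1=15
→ (224, 15).  Check: 224²=50176, 223·15²=50175, difference 1.
n=2: (224,15)∘(224,15) = (224·224+223·15·15, 224·15+15·224) = (100351,6720)

224 15
100351 6720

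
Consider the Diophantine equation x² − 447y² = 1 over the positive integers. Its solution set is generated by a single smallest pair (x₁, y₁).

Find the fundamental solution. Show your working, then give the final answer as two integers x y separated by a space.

148 7

√447 → a₀=21, period (7,42); ℓ=2 even so k=1
a_0=21:  p_0=21·1+0=21,  q_0=21·0+1=1
a_1=7:  p_1=7·21+1=148,  q_1=7·1+0=7
→ (148, 7).  Check: 148²=21904, 447·7²=21903, difference 1.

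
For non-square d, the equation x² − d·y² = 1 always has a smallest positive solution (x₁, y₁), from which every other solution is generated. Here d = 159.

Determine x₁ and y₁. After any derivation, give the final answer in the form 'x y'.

[12; 1,1,1,1,3,1,1,1,1,24] for √159; ℓ=10 ⇒ convergent index 9
k=0  a_k=12  p_k/q_k = 12/1
…
k=2  a_k=1  p_k/q_k = 25/2
k=3  a_k=1  p_k/q_k = 38/3
k=4  a_k=1  p_k/q_k = 63/5
k=5  a_k=3  p_k/q_k = 227/18
k=6  a_k=1  p_k/q_k = 290/23
k=7  a_k=1  p_k/q_k = 517/41
k=8  a_k=1  p_k/q_k = 807/64
k=9  a_k=1  p_k/q_k = 1324/105
fundamental: x₁=1324, y₁=105  (since 1752976 − 159·11025 = 1)

1324 105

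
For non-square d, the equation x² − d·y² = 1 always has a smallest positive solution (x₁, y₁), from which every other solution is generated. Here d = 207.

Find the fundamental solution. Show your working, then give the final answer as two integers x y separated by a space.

1151 80

√207 → a₀=14, period (2,1,1,2,1,1,2,28); ℓ=8 even so k=7
k=0  a_k=14  p_k/q_k = 14/1
…
k=5  a_k=1  p_k/q_k = 259/18
k=6  a_k=1  p_k/q_k = 446/31
k=7  a_k=2  p_k/q_k = 1151/80
(x₁, y₁) = (1151, 80);  1151² − 207·80² = 1 ✓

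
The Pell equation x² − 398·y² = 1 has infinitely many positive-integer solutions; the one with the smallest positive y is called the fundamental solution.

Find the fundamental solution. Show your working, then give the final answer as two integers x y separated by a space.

399 20

[19; 1,18,1,38] for √398; ℓ=4 ⇒ convergent index 3
k=0  a_k=19  p_k/q_k = 19/1
…
k=2  a_k=18  p_k/q_k = 379/19
k=3  a_k=1  p_k/q_k = 399/20
→ (399, 20).  Check: 399²=159201, 398·20²=159200, difference 1.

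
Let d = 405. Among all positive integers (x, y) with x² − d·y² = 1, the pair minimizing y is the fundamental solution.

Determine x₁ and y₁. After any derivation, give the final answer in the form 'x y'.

161 8

d=405: √d = [20; 8,40] (ℓ=2, even), read p_1/q_1
step 0: (20, 1)  from 20·(1,0) + (0,1)
step 1: (161, 8)  from 8·(20,1) + (1,0)
→ (161, 8).  Check: 161²=25921, 405·8²=25920, difference 1.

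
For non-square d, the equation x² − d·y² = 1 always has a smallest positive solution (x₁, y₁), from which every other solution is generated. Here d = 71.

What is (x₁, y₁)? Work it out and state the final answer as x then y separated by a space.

√71 = [8; 2,2,1,7,1,2,2,16, …], period ℓ=8 (even) → k=7
k=0  a_k=8  p_k/q_k = 8/1
k=1  a_k=2  p_k/q_k = 17/2
k=2  a_k=2  p_k/q_k = 42/5
k=3  a_k=1  p_k/q_k = 59/7
k=4  a_k=7  p_k/q_k = 455/54
k=5  a_k=1  p_k/q_k = 514/61
k=6  a_k=2  p_k/q_k = 1483/176
k=7  a_k=2  p_k/q_k = 3480/413
fundamental: x₁=3480, y₁=413  (since 12110400 − 71·170569 = 1)

3480 413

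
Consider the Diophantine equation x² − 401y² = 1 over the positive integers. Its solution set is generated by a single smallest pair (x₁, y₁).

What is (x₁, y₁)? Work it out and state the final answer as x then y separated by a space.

[20; 40] for √401; ℓ=1 ⇒ convergent index 1
i=0: a=20 ⇒ p=20, q=1
i=1: a=40 ⇒ p=801, q=40
→ (801, 40).  Check: 801²=641601, 401·40²=641600, difference 1.

801 40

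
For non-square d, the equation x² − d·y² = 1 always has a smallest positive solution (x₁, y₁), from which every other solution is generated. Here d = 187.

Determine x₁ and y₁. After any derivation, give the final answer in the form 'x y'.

1682 123

√187 → a₀=13, period (1,2,13,2,1,26); ℓ=6 even so k=5
a_0=13:  p_0=13·1+0=13,  q_0=13·0+1=1
…
a_3=13:  p_3=13·41+14=547,  q_3=13·3+1=40
a_4=2:  p_4=2·547+41=1135,  q_4=2·40+3=83
a_5=1:  p_5=1·1135+547=1682,  q_5=1·83+40=123
→ (1682, 123).  Check: 1682²=2829124, 187·123²=2829123, difference 1.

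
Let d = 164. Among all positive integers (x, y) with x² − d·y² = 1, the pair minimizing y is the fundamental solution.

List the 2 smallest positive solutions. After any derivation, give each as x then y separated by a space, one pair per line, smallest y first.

2049 160
8396801 655680

[12; 1,4,6,4,1,24] for √164; ℓ=6 ⇒ convergent index 5
k=0  a_k=12  p_k/q_k = 12/1
k=1  a_k=1  p_k/q_k = 13/1
k=2  a_k=4  p_k/q_k = 64/5
k=3  a_k=6  p_k/q_k = 397/31
k=4  a_k=4  p_k/q_k = 1652/129
k=5  a_k=1  p_k/q_k = 2049/160
(x₁, y₁) = (2049, 160);  2049² − 164·160² = 1 ✓
k=2:  x_2 = 2049·2049+164·160·160 = 8396801,  y_2 = 2049·160+160·2049 = 655680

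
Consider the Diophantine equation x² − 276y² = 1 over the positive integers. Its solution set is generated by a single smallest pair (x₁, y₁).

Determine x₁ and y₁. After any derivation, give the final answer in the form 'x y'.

7775 468

[16; 1,1,1,1,2,2,2,1,1,1,1,32] for √276; ℓ=12 ⇒ convergent index 11
i=0: a=16 ⇒ p=16, q=1
i=1: a=1 ⇒ p=17, q=1
…
i=5: a=2 ⇒ p=216, q=13
i=6: a=2 ⇒ p=515, q=31
…
i=9: a=1 ⇒ p=3007, q=181
i=10: a=1 ⇒ p=4768, q=287
i=11: a=1 ⇒ p=7775, q=468
fundamental: x₁=7775, y₁=468  (since 60450625 − 276·219024 = 1)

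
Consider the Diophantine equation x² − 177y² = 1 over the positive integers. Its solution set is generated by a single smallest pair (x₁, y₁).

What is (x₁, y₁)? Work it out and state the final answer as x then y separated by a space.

√177 → a₀=13, period (3,3,2,8,2,3,3,26); ℓ=8 even so k=7
step 0: (13, 1)  from 13·(1,0) + (0,1)
step 1: (40, 3)  from 3·(13,1) + (1,0)
step 2: (133, 10)  from 3·(40,3) + (13,1)
step 3: (306, 23)  from 2·(133,10) + (40,3)
…
step 5: (5468, 411)  from 2·(2581,194) + (306,23)
step 6: (18985, 1427)  from 3·(5468,411) + (2581,194)
step 7: (62423, 4692)  from 3·(18985,1427) + (5468,411)
fundamental: x₁=62423, y₁=4692  (since 3896630929 − 177·22014864 = 1)

62423 4692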